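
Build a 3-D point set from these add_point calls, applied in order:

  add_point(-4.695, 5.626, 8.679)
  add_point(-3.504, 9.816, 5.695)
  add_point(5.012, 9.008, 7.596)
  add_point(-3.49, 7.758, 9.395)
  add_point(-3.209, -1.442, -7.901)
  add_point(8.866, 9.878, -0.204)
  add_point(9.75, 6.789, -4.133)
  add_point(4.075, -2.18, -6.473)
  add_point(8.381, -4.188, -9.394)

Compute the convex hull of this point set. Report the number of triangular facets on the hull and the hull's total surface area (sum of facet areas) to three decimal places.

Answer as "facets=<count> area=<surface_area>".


Points on the hull: [0, 1, 2, 3, 4, 5, 6, 8] (8 of 9).

Triangle areas on the boundary:
  f1: (p4, p8, p0) → 104.1160
  f2: (p4, p8, p6) → 72.6836
  f3: (p4, p5, p6) → 37.4471
  f4: (p2, p8, p0) → 112.4879
  f5: (p2, p8, p6) → 67.8535
  f6: (p2, p5, p6) → 15.6970
  f7: (p1, p4, p0) → 46.5033
  f8: (p1, p4, p5) → 113.6057
  f9: (p1, p2, p5) → 37.3215
  f10: (p3, p2, p0) → 9.5754
  f11: (p3, p1, p0) → 5.3323
  f12: (p3, p1, p2) → 18.0192
Σ area = 640.642

Euler: V−E+F = 8−18+12 = 2.

facets=12 area=640.642


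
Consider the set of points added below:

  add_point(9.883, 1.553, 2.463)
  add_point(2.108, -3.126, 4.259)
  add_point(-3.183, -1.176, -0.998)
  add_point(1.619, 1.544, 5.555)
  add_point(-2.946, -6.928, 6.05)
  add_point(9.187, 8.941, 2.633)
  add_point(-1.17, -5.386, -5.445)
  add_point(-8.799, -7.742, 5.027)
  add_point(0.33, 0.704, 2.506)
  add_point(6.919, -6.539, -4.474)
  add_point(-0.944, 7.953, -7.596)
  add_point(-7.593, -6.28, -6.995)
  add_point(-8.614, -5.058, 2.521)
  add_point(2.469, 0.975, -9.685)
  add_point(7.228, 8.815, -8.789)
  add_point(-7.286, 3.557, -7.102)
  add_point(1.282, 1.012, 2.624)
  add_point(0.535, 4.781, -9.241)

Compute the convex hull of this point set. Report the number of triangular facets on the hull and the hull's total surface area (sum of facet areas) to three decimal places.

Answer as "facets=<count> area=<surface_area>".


Extreme-point indices: [0, 3, 4, 5, 7, 9, 10, 11, 12, 13, 14, 15, 17] — 13 of 18 on the boundary.

Area of each hull facet:
  f1: (p3, p5, p0) → 32.5994
  f2: (p3, p15, p5) → 85.3140
  f3: (p14, p9, p13) → 43.8425
  f4: (p14, p5, p0) → 43.0057
  f5: (p14, p9, p0) → 74.2875
  f6: (p4, p3, p7) → 23.6836
  f7: (p4, p3, p0) → 37.6911
  f8: (p4, p9, p7) → 36.2379
  f9: (p4, p9, p0) → 77.1918
  f10: (p12, p3, p7) → 22.2764
  f11: (p12, p3, p15) → 78.8191
  f12: (p11, p9, p7) → 89.4027
  f13: (p11, p9, p13) → 63.4384
  f14: (p11, p12, p7) → 14.3839
  f15: (p11, p12, p15) → 47.1794
  f16: (p17, p14, p13) → 16.7484
  f17: (p17, p11, p13) → 27.0177
  f18: (p17, p11, p15) → 39.6819
  f19: (p10, p17, p15) → 14.8331
  f20: (p10, p17, p14) → 15.0258
  f21: (p10, p15, p5) → 45.8626
  f22: (p10, p14, p5) → 48.1003
Σ area = 976.623

Check V−E+F: 13 − 33 + 22 = 2.

facets=22 area=976.623


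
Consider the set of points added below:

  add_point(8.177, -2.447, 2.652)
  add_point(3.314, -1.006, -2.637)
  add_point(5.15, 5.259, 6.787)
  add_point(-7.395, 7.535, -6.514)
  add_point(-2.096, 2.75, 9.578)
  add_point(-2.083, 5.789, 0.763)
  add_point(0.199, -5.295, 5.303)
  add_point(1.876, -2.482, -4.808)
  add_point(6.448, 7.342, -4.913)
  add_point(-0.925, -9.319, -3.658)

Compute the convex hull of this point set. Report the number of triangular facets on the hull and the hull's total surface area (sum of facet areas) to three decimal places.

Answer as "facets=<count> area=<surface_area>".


facets=12 area=702.788

Points on the hull: [0, 2, 3, 4, 6, 7, 8, 9] (8 of 10).

Facet areas (half cross-product norm):
  f1: (p4, p9, p3) → 139.3321
  f2: (p6, p9, p0) → 43.8487
  f3: (p6, p4, p0) → 41.5597
  f4: (p6, p4, p9) → 31.5852
  f5: (p7, p9, p0) → 36.2109
  f6: (p7, p8, p0) → 50.9714
  f7: (p7, p9, p3) → 46.3690
  f8: (p7, p8, p3) → 69.0267
  f9: (p2, p4, p0) → 37.0911
  f10: (p2, p8, p0) → 52.2615
  f11: (p2, p4, p3) → 71.2300
  f12: (p2, p8, p3) → 83.3016
Σ area = 702.788

Euler: V−E+F = 8−18+12 = 2.


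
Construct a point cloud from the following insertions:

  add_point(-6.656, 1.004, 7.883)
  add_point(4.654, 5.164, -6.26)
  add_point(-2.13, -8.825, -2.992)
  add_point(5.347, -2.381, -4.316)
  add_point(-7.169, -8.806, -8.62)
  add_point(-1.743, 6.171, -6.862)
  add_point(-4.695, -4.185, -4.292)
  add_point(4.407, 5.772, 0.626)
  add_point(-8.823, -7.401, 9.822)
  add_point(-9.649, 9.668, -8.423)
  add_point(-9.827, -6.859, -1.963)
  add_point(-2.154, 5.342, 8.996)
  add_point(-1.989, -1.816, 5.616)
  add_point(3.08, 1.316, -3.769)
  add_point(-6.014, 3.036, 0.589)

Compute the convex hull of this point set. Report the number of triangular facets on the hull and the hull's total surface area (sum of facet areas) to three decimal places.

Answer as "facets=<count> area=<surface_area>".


facets=18 area=1003.518

Extreme-point indices: [0, 1, 2, 3, 4, 7, 8, 9, 10, 11, 12] — 11 of 15 on the boundary.

Triangle areas on the boundary:
  f1: (p8, p9, p10) → 96.0940
  f2: (p4, p9, p10) → 65.6622
  f3: (p4, p8, p10) → 23.1839
  f4: (p1, p4, p3) → 55.3532
  f5: (p1, p4, p9) → 128.2348
  f6: (p12, p8, p3) → 41.0082
  f7: (p12, p11, p8) → 36.6925
  f8: (p0, p8, p9) → 67.2365
  f9: (p0, p11, p9) → 59.3181
  f10: (p0, p11, p8) → 17.6673
  f11: (p2, p8, p3) → 66.3048
  f12: (p2, p4, p3) → 34.4741
  f13: (p2, p4, p8) → 51.4064
  f14: (p7, p11, p9) → 91.0487
  f15: (p7, p1, p9) → 52.2222
  f16: (p7, p1, p3) → 26.7076
  f17: (p7, p12, p3) → 50.8706
  f18: (p7, p12, p11) → 40.0327
Σ area = 1003.518

Euler: V−E+F = 11−27+18 = 2.


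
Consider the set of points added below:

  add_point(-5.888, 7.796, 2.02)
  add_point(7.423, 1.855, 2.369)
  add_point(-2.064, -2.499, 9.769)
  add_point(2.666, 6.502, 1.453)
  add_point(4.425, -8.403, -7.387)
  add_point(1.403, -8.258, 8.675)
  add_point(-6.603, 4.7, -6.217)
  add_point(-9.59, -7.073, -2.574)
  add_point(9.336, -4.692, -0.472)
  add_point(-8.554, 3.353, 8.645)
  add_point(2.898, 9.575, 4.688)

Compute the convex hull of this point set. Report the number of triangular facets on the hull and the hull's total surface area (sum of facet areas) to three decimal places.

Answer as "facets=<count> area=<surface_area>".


facets=18 area=981.766

11 of the 11 inputs are extreme points: [0, 1, 2, 3, 4, 5, 6, 7, 8, 9, 10].

Triangle areas on the boundary:
  f1: (p5, p2, p10) → 41.5740
  f2: (p3, p6, p10) → 21.7828
  f3: (p9, p2, p10) → 57.6235
  f4: (p9, p6, p7) → 87.5652
  f5: (p9, p5, p7) → 103.6110
  f6: (p9, p5, p2) → 12.0278
  f7: (p1, p5, p8) → 45.7721
  f8: (p1, p5, p10) → 58.9983
  f9: (p1, p3, p10) → 14.1001
  f10: (p4, p3, p6) → 98.4381
  f11: (p4, p6, p7) → 91.7606
  f12: (p4, p1, p8) → 29.5195
  f13: (p4, p1, p3) → 47.0028
  f14: (p4, p5, p7) → 105.7925
  f15: (p4, p5, p8) → 58.1639
  f16: (p0, p6, p10) → 37.6769
  f17: (p0, p9, p10) → 38.7350
  f18: (p0, p9, p6) → 31.6220
Σ area = 981.766

Euler: V−E+F = 11−27+18 = 2.


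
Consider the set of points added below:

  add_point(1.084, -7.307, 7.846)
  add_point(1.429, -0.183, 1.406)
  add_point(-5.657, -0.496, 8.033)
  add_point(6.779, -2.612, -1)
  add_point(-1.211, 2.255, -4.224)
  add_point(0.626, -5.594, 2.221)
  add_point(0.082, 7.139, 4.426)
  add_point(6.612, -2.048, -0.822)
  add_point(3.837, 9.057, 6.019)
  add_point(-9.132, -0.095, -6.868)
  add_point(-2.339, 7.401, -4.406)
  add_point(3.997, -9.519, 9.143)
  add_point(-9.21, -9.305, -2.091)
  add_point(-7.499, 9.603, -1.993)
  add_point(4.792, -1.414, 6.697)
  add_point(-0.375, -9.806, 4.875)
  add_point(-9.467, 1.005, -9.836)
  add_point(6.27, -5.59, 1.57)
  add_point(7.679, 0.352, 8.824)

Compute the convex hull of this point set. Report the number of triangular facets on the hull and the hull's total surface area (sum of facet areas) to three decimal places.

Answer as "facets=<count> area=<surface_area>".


13 of the 19 inputs are extreme points: [2, 3, 7, 8, 9, 10, 11, 12, 13, 15, 16, 17, 18].

Triangle areas on the boundary:
  f1: (p12, p3, p16) → 108.3858
  f2: (p11, p12, p15) → 4.7972
  f3: (p9, p13, p16) → 17.3331
  f4: (p9, p12, p16) → 11.1911
  f5: (p9, p12, p13) → 46.3496
  f6: (p2, p12, p13) → 99.1425
  f7: (p2, p8, p13) → 84.1851
  f8: (p2, p11, p12) → 90.4660
  f9: (p2, p8, p18) → 62.2715
  f10: (p2, p11, p18) → 64.4851
  f11: (p17, p11, p15) → 24.8225
  f12: (p17, p12, p15) → 45.0363
  f13: (p17, p12, p3) → 32.0432
  f14: (p17, p3, p18) → 18.8049
  f15: (p17, p11, p18) → 39.3806
  f16: (p10, p3, p16) → 76.2499
  f17: (p10, p8, p13) → 37.3127
  f18: (p10, p13, p16) → 33.2732
  f19: (p7, p10, p3) → 2.7641
  f20: (p7, p10, p8) → 73.0235
  f21: (p7, p3, p18) → 2.7102
  f22: (p7, p8, p18) → 49.3197
Σ area = 1023.348

Euler characteristic 13−33+22 = 2 ✓

facets=22 area=1023.348


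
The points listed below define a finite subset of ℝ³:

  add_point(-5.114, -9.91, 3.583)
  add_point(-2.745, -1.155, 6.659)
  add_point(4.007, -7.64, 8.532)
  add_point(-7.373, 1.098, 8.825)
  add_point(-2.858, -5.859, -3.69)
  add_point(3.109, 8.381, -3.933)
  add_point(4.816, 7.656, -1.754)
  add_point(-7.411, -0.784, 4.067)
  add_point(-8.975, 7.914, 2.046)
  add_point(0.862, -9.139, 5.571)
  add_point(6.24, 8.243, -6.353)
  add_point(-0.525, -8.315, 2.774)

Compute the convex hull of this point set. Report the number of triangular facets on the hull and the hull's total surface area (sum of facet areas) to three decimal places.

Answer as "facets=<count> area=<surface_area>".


Points on the hull: [0, 2, 3, 4, 5, 6, 7, 8, 9, 10, 11] (11 of 12).

Area of each hull facet:
  f1: (p2, p3, p0) → 64.0899
  f2: (p4, p10, p8) → 122.3435
  f3: (p4, p0, p8) → 69.5417
  f4: (p6, p3, p8) → 69.7109
  f5: (p6, p2, p10) → 34.3108
  f6: (p6, p2, p3) → 117.6447
  f7: (p7, p0, p8) → 11.9885
  f8: (p7, p3, p8) → 22.9509
  f9: (p7, p3, p0) → 22.0726
  f10: (p9, p2, p0) → 6.5974
  f11: (p9, p2, p10) → 49.5848
  f12: (p9, p4, p10) → 87.3083
  f13: (p5, p10, p8) → 5.5757
  f14: (p5, p6, p8) → 18.9560
  f15: (p5, p6, p10) → 5.6643
  f16: (p11, p4, p0) → 17.9546
  f17: (p11, p9, p0) → 7.8284
  f18: (p11, p9, p4) → 1.6231
Σ area = 735.746

Euler characteristic 11−27+18 = 2 ✓

facets=18 area=735.746


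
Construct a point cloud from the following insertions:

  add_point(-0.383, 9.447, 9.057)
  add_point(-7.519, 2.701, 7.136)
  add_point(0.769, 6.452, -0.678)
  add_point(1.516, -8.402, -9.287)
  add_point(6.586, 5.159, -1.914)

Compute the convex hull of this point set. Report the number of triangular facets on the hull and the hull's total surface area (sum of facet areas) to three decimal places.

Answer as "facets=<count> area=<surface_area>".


facets=6 area=435.387

5 of the 5 inputs are extreme points: [0, 1, 2, 3, 4].

Area of each hull facet:
  f1: (p0, p3, p1) → 106.9554
  f2: (p0, p3, p4) → 98.3495
  f3: (p2, p3, p1) → 102.6610
  f4: (p2, p3, p4) → 49.4177
  f5: (p2, p0, p1) → 48.9335
  f6: (p2, p0, p4) → 29.0704
Σ area = 435.387

Euler characteristic 5−9+6 = 2 ✓


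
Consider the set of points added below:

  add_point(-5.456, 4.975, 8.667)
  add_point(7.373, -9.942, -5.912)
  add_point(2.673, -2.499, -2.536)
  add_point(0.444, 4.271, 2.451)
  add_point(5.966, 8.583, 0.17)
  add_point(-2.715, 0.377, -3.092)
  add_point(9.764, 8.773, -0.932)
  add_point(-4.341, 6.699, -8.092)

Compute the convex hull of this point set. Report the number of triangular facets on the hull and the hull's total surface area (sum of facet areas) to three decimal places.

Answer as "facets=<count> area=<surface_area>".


facets=8 area=629.884

6 of the 8 inputs are extreme points: [0, 1, 4, 5, 6, 7].

Facet areas (half cross-product norm):
  f1: (p1, p6, p0) → 176.9329
  f2: (p7, p1, p6) → 145.9503
  f3: (p5, p1, p0) → 78.0552
  f4: (p5, p7, p0) → 51.5940
  f5: (p5, p7, p1) → 50.1401
  f6: (p4, p6, p0) → 11.4681
  f7: (p4, p7, p0) → 94.1402
  f8: (p4, p7, p6) → 21.6032
Σ area = 629.884

Euler: V−E+F = 6−12+8 = 2.


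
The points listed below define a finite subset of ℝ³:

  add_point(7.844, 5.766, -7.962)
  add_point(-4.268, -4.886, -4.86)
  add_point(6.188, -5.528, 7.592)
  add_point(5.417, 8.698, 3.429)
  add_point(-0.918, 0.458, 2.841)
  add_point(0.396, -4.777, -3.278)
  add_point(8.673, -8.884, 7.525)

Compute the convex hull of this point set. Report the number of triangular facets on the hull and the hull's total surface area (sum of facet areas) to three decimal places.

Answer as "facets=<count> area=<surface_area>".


facets=10 area=548.062

Points on the hull: [0, 1, 2, 3, 4, 5, 6] (7 of 7).

Triangle areas on the boundary:
  f1: (p0, p3, p1) → 97.2015
  f2: (p0, p3, p6) → 109.9710
  f3: (p4, p3, p1) → 38.3033
  f4: (p5, p6, p1) → 21.5163
  f5: (p5, p0, p1) → 30.6804
  f6: (p5, p0, p6) → 96.2621
  f7: (p2, p3, p6) → 18.7371
  f8: (p2, p4, p3) → 54.3133
  f9: (p2, p6, p1) → 31.1173
  f10: (p2, p4, p1) → 49.9592
Σ area = 548.062

Euler: V−E+F = 7−15+10 = 2.


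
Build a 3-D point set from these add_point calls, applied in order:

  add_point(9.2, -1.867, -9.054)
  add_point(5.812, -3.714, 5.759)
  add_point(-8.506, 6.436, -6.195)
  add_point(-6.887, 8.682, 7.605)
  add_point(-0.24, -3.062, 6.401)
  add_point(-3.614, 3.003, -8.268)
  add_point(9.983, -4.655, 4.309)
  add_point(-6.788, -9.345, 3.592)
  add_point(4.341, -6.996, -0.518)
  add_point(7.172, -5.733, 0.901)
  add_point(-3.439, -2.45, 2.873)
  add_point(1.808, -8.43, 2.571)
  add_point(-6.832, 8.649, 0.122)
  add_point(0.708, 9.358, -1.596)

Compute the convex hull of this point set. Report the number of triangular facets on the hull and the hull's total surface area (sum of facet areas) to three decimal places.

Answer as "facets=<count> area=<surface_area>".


facets=22 area=970.075

Hull vertices (13/14): indices [0, 1, 2, 3, 4, 5, 6, 7, 8, 9, 11, 12, 13].

Facet areas (half cross-product norm):
  f1: (p3, p7, p2) → 120.8421
  f2: (p4, p3, p7) → 62.1137
  f3: (p5, p7, p2) → 55.0624
  f4: (p5, p0, p7) → 119.4380
  f5: (p11, p7, p6) → 17.2872
  f6: (p12, p3, p2) → 10.4060
  f7: (p13, p3, p6) → 106.3723
  f8: (p13, p0, p6) → 104.4372
  f9: (p13, p12, p3) → 28.2914
  f10: (p13, p12, p2) → 26.7379
  f11: (p13, p5, p2) → 31.3623
  f12: (p13, p5, p0) → 69.2104
  f13: (p1, p7, p6) → 22.5413
  f14: (p1, p4, p7) → 23.6814
  f15: (p1, p3, p6) → 22.1292
  f16: (p1, p4, p3) → 33.5748
  f17: (p9, p0, p6) → 21.5902
  f18: (p8, p0, p7) → 43.9190
  f19: (p8, p11, p7) → 13.0043
  f20: (p8, p9, p0) → 18.4469
  f21: (p8, p11, p6) → 16.4651
  f22: (p8, p9, p6) → 3.1612
Σ area = 970.075

Euler: V−E+F = 13−33+22 = 2.


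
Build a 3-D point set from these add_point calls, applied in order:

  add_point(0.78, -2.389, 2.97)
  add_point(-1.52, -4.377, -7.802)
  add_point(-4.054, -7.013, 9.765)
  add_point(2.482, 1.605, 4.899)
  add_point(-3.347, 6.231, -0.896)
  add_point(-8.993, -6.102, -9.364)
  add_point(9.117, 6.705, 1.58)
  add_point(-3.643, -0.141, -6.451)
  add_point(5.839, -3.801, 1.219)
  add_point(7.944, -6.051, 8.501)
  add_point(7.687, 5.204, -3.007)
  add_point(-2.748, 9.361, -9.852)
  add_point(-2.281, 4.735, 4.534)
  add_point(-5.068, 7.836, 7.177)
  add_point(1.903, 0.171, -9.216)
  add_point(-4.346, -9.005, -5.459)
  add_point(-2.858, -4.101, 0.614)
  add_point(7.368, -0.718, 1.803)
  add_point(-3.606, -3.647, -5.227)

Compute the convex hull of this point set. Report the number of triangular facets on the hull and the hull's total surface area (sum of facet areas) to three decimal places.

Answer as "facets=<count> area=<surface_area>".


Points on the hull: [1, 2, 5, 6, 8, 9, 10, 11, 13, 14, 15, 17] (12 of 19).

Facet areas (half cross-product norm):
  f1: (p14, p11, p5) → 64.7855
  f2: (p13, p11, p5) → 142.0476
  f3: (p13, p2, p5) → 145.4616
  f4: (p13, p11, p6) → 115.7646
  f5: (p13, p9, p6) → 109.4201
  f6: (p13, p9, p2) → 91.3774
  f7: (p10, p11, p6) → 26.3520
  f8: (p10, p14, p11) → 50.3201
  f9: (p10, p9, p6) → 36.2362
  f10: (p15, p2, p5) → 43.7274
  f11: (p15, p9, p2) → 92.6704
  f12: (p8, p10, p14) → 47.6380
  f13: (p8, p15, p9) → 43.4772
  f14: (p1, p14, p5) → 16.8296
  f15: (p1, p15, p5) → 19.3026
  f16: (p1, p8, p14) → 33.3438
  f17: (p1, p8, p15) → 34.4075
  f18: (p17, p10, p9) → 7.8518
  f19: (p17, p8, p9) → 13.7973
  f20: (p17, p8, p10) → 10.6823
Σ area = 1145.493

Euler characteristic 12−30+20 = 2 ✓

facets=20 area=1145.493


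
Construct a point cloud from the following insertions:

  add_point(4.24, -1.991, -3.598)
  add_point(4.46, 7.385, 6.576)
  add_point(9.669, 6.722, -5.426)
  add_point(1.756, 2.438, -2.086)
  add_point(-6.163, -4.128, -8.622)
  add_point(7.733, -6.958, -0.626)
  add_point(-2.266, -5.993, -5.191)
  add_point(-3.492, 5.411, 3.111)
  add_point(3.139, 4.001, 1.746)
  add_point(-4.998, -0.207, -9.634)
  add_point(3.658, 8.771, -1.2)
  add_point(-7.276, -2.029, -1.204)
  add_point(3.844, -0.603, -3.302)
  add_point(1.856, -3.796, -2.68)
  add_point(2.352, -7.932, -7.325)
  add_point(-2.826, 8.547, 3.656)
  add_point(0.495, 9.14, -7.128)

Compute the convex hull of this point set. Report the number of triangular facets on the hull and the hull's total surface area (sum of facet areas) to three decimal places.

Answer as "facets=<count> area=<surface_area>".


Hull vertices (12/17): indices [1, 2, 4, 5, 6, 7, 9, 10, 11, 14, 15, 16].

Area of each hull facet:
  f1: (p9, p14, p2) → 85.6347
  f2: (p5, p1, p11) → 115.8359
  f3: (p5, p14, p2) → 63.1012
  f4: (p5, p1, p2) → 91.2116
  f5: (p4, p9, p11) → 16.4083
  f6: (p4, p9, p14) → 19.5856
  f7: (p16, p9, p2) → 51.1759
  f8: (p6, p4, p11) → 19.6902
  f9: (p6, p4, p14) → 13.2089
  f10: (p6, p5, p11) → 37.5118
  f11: (p6, p5, p14) → 23.1375
  f12: (p10, p1, p2) → 27.5347
  f13: (p10, p16, p2) → 25.5295
  f14: (p15, p9, p11) → 55.2767
  f15: (p15, p16, p9) → 62.8454
  f16: (p15, p10, p1) → 27.6538
  f17: (p15, p10, p16) → 26.9440
  f18: (p7, p1, p11) → 29.2389
  f19: (p7, p15, p11) → 5.8788
  f20: (p7, p15, p1) → 12.8257
Σ area = 810.229

Euler: V−E+F = 12−30+20 = 2.

facets=20 area=810.229


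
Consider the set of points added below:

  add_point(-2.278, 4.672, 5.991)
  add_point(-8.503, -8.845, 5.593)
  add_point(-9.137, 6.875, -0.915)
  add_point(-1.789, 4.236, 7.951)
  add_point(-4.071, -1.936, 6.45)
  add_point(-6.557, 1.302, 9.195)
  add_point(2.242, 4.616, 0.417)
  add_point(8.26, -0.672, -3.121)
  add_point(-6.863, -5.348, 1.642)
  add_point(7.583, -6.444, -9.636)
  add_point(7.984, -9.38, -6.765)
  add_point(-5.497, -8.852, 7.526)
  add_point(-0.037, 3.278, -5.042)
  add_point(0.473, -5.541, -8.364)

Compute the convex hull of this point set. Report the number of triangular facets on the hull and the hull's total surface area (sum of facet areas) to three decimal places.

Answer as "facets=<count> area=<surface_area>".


facets=22 area=853.629

Points on the hull: [0, 1, 2, 3, 5, 6, 7, 8, 9, 10, 11, 12, 13] (13 of 14).

Per-facet area ½‖(b−a)×(c−a)‖:
  f1: (p1, p5, p2) → 64.2730
  f2: (p9, p10, p7) → 17.9820
  f3: (p3, p5, p2) → 32.8851
  f4: (p12, p9, p7) → 40.9135
  f5: (p13, p12, p2) → 43.4112
  f6: (p13, p12, p9) → 33.4265
  f7: (p13, p1, p10) → 70.8007
  f8: (p13, p9, p10) → 14.9881
  f9: (p11, p1, p5) → 18.4853
  f10: (p11, p3, p5) → 27.4139
  f11: (p11, p1, p10) → 34.5214
  f12: (p11, p10, p7) → 88.9427
  f13: (p11, p3, p7) → 105.9120
  f14: (p6, p3, p7) → 28.3684
  f15: (p6, p12, p7) → 25.7907
  f16: (p6, p12, p2) → 32.0352
  f17: (p8, p1, p2) → 25.0303
  f18: (p8, p13, p2) → 78.6831
  f19: (p8, p13, p1) → 22.9723
  f20: (p0, p3, p2) → 5.1649
  f21: (p0, p6, p2) → 35.6195
  f22: (p0, p6, p3) → 6.0091
Σ area = 853.629

Euler characteristic 13−33+22 = 2 ✓


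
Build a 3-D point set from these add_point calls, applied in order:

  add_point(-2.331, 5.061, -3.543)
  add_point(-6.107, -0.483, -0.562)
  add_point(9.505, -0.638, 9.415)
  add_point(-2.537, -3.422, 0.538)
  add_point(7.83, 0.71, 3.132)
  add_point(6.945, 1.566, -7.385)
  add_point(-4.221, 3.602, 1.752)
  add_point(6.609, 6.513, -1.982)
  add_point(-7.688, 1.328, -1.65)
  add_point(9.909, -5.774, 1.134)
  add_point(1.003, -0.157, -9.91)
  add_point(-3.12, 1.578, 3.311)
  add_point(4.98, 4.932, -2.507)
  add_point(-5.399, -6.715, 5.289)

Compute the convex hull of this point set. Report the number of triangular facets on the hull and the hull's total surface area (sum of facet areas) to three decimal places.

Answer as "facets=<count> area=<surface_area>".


10 of the 14 inputs are extreme points: [0, 2, 5, 6, 7, 8, 9, 10, 11, 13].

Triangle areas on the boundary:
  f1: (p2, p7, p9) → 60.8819
  f2: (p13, p2, p9) → 75.3936
  f3: (p13, p10, p8) → 64.3941
  f4: (p13, p10, p9) → 113.5073
  f5: (p6, p2, p7) → 79.7461
  f6: (p6, p13, p8) → 28.3764
  f7: (p0, p10, p8) → 29.7353
  f8: (p0, p10, p7) → 40.3484
  f9: (p0, p6, p8) → 15.0345
  f10: (p0, p6, p7) → 26.1449
  f11: (p5, p7, p9) → 42.4163
  f12: (p5, p10, p9) → 36.5290
  f13: (p5, p10, p7) → 22.3297
  f14: (p11, p13, p2) → 62.6393
  f15: (p11, p6, p2) → 13.9771
  f16: (p11, p6, p13) → 8.6802
Σ area = 720.134

Euler: V−E+F = 10−24+16 = 2.

facets=16 area=720.134


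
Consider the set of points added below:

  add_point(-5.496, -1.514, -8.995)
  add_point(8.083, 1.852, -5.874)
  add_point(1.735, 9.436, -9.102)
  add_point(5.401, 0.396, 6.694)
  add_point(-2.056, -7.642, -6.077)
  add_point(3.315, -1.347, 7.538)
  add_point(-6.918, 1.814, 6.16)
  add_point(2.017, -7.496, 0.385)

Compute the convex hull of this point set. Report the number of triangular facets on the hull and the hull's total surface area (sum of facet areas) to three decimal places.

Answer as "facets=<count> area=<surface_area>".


8 of the 8 inputs are extreme points: [0, 1, 2, 3, 4, 5, 6, 7].

Facet areas (half cross-product norm):
  f1: (p0, p4, p6) → 58.5193
  f2: (p0, p2, p6) → 101.4932
  f3: (p0, p4, p1) → 51.6183
  f4: (p0, p2, p1) → 65.6367
  f5: (p7, p4, p1) → 48.2913
  f6: (p7, p4, p6) → 53.9914
  f7: (p7, p5, p6) → 51.3755
  f8: (p3, p7, p1) → 62.3352
  f9: (p3, p7, p5) → 13.0377
  f10: (p3, p2, p1) → 65.0151
  f11: (p3, p2, p6) → 110.3261
  f12: (p3, p5, p6) → 13.5037
Σ area = 695.144

Check V−E+F: 8 − 18 + 12 = 2.

facets=12 area=695.144


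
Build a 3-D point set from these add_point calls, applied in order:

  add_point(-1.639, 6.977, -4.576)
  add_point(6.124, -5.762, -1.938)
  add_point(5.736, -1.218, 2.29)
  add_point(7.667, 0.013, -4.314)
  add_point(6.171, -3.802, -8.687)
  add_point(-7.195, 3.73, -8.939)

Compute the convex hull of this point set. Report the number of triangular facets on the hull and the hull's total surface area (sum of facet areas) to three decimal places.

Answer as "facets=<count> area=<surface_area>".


facets=8 area=318.369

Points on the hull: [0, 1, 2, 3, 4, 5] (6 of 6).

Per-facet area ½‖(b−a)×(c−a)‖:
  f1: (p2, p1, p5) → 54.5232
  f2: (p2, p1, p3) → 18.4184
  f3: (p4, p1, p5) → 53.3350
  f4: (p4, p1, p3) → 17.9685
  f5: (p0, p2, p5) → 45.3665
  f6: (p0, p2, p3) → 40.4509
  f7: (p0, p4, p5) → 53.9464
  f8: (p0, p4, p3) → 34.3596
Σ area = 318.369

Euler characteristic 6−12+8 = 2 ✓


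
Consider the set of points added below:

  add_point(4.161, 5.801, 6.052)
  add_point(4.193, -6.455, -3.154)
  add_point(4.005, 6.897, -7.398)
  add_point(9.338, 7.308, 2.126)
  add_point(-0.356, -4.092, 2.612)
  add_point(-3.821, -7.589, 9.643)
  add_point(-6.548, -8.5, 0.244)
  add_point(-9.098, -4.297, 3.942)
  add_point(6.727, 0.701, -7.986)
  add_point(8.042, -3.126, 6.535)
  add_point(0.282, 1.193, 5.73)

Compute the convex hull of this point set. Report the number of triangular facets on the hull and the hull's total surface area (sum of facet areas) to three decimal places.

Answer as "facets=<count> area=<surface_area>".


facets=14 area=783.620

Extreme-point indices: [0, 1, 2, 3, 5, 6, 7, 8, 9] — 9 of 11 on the boundary.

Per-facet area ½‖(b−a)×(c−a)‖:
  f1: (p9, p8, p3) → 69.0699
  f2: (p0, p5, p7) → 66.5454
  f3: (p0, p9, p3) → 32.4156
  f4: (p0, p9, p5) → 63.5512
  f5: (p6, p5, p7) → 25.7648
  f6: (p2, p8, p3) → 36.9639
  f7: (p2, p0, p3) → 36.1384
  f8: (p2, p0, p7) → 112.9437
  f9: (p2, p6, p7) → 61.8561
  f10: (p2, p6, p8) → 61.0472
  f11: (p1, p9, p8) → 48.7946
  f12: (p1, p6, p8) → 42.4867
  f13: (p1, p9, p5) → 69.7748
  f14: (p1, p6, p5) → 56.2681
Σ area = 783.620

Check V−E+F: 9 − 21 + 14 = 2.


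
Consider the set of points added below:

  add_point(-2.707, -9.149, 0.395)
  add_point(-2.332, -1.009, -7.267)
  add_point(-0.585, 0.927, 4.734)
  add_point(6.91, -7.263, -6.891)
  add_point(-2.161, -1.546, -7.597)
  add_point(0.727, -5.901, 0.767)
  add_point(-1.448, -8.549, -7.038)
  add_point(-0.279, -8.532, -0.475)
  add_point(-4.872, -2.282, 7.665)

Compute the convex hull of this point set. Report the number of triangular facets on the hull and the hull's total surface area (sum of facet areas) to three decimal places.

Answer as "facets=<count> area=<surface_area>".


9 of the 9 inputs are extreme points: [0, 1, 2, 3, 4, 5, 6, 7, 8].

Area of each hull facet:
  f1: (p5, p2, p8) → 24.3226
  f2: (p5, p2, p3) → 31.7907
  f3: (p6, p0, p8) → 28.3580
  f4: (p6, p0, p3) → 31.5719
  f5: (p6, p4, p3) → 29.8244
  f6: (p1, p4, p3) → 2.7382
  f7: (p1, p2, p3) → 68.4286
  f8: (p1, p2, p8) → 35.9153
  f9: (p1, p6, p8) → 57.4705
  f10: (p1, p6, p4) → 1.3776
  f11: (p7, p0, p3) → 4.9222
  f12: (p7, p5, p3) → 14.9028
  f13: (p7, p0, p8) → 13.0610
  f14: (p7, p5, p8) → 13.3882
Σ area = 358.072

Check V−E+F: 9 − 21 + 14 = 2.

facets=14 area=358.072


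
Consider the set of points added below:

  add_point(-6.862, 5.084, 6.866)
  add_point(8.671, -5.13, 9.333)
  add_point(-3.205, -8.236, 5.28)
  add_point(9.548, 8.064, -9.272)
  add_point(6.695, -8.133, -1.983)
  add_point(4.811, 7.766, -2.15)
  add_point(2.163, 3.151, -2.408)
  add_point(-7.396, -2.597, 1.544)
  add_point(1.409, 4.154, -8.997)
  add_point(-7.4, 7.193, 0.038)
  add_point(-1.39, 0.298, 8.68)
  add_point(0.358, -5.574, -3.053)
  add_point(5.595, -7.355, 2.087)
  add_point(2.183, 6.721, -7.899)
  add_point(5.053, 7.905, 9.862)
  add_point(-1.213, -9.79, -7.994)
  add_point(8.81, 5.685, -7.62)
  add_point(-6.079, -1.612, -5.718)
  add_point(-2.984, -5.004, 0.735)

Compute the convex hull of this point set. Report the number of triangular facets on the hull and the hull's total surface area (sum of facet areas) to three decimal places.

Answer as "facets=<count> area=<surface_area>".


facets=22 area=1213.699

Points on the hull: [0, 1, 2, 3, 4, 7, 8, 9, 10, 13, 14, 15, 17] (13 of 19).

Triangle areas on the boundary:
  f1: (p14, p3, p9) → 141.4226
  f2: (p8, p15, p3) → 51.7531
  f3: (p0, p14, p9) → 43.9416
  f4: (p13, p3, p9) → 24.7337
  f5: (p13, p8, p9) → 17.9947
  f6: (p13, p8, p3) → 10.3431
  f7: (p17, p8, p9) → 51.8749
  f8: (p17, p8, p15) → 48.9126
  f9: (p10, p0, p14) → 37.6048
  f10: (p10, p0, p2) → 32.8260
  f11: (p1, p10, p14) → 56.1746
  f12: (p1, p10, p2) → 52.0304
  f13: (p1, p14, p3) → 132.4932
  f14: (p7, p0, p2) → 35.7008
  f15: (p7, p2, p15) → 51.2499
  f16: (p7, p17, p15) → 35.6594
  f17: (p7, p0, p9) → 31.9458
  f18: (p7, p17, p9) → 35.4124
  f19: (p4, p15, p3) → 90.5368
  f20: (p4, p1, p3) → 105.8601
  f21: (p4, p2, p15) → 59.3280
  f22: (p4, p1, p2) → 65.9007
Σ area = 1213.699

Euler: V−E+F = 13−33+22 = 2.


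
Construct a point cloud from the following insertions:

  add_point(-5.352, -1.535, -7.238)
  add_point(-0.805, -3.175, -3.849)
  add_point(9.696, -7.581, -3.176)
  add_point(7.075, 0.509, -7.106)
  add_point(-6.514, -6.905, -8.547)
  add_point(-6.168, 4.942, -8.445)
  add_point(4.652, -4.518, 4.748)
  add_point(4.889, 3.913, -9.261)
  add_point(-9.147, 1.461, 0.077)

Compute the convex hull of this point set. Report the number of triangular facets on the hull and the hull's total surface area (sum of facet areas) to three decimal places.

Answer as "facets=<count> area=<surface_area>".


Hull vertices (7/9): indices [2, 3, 4, 5, 6, 7, 8].

Triangle areas on the boundary:
  f1: (p6, p7, p8) → 115.7952
  f2: (p4, p7, p2) → 102.6363
  f3: (p4, p6, p8) → 94.0688
  f4: (p4, p6, p2) → 81.8632
  f5: (p3, p7, p2) → 5.0473
  f6: (p3, p6, p2) → 46.1514
  f7: (p3, p6, p7) → 23.5091
  f8: (p5, p7, p8) → 50.7155
  f9: (p5, p4, p8) → 53.4727
  f10: (p5, p4, p7) → 65.8517
Σ area = 639.111

Euler characteristic 7−15+10 = 2 ✓

facets=10 area=639.111


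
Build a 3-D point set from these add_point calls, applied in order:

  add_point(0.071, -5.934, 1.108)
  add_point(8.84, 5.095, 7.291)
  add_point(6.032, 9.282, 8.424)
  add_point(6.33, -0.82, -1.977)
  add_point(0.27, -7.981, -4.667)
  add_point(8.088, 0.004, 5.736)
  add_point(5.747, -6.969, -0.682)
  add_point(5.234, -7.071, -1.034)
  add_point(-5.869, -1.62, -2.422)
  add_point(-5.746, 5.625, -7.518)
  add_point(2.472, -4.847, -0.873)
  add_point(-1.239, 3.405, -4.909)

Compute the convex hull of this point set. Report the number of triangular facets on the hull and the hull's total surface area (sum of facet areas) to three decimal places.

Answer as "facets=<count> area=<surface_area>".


facets=16 area=590.244

Points on the hull: [0, 1, 2, 3, 4, 5, 6, 7, 8, 9] (10 of 12).

Area of each hull facet:
  f1: (p9, p4, p8) → 36.6733
  f2: (p2, p9, p8) → 85.2043
  f3: (p0, p4, p8) → 24.4236
  f4: (p0, p2, p8) → 72.8920
  f5: (p3, p9, p4) → 68.9394
  f6: (p3, p2, p1) → 25.4923
  f7: (p3, p2, p9) → 106.9368
  f8: (p6, p3, p4) → 21.5050
  f9: (p5, p6, p0) → 29.3604
  f10: (p5, p2, p1) → 9.1116
  f11: (p5, p0, p2) → 47.9340
  f12: (p5, p3, p1) → 19.5045
  f13: (p5, p6, p3) → 25.0214
  f14: (p7, p0, p4) → 15.6165
  f15: (p7, p6, p4) → 0.0664
  f16: (p7, p6, p0) → 1.5628
Σ area = 590.244

Euler characteristic 10−24+16 = 2 ✓


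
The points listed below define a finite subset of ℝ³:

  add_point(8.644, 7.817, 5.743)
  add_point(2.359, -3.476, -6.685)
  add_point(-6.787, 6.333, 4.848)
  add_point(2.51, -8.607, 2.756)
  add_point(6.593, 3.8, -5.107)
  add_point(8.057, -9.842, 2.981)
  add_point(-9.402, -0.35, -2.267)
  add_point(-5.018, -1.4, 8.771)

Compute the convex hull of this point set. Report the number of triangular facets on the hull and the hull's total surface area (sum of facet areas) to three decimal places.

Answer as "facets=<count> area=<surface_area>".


facets=12 area=801.286

Hull vertices (8/8): indices [0, 1, 2, 3, 4, 5, 6, 7].

Facet areas (half cross-product norm):
  f1: (p7, p5, p0) → 125.9114
  f2: (p4, p5, p0) → 91.8275
  f3: (p2, p7, p6) → 43.6801
  f4: (p2, p7, p0) → 68.0264
  f5: (p2, p4, p6) → 81.0463
  f6: (p2, p4, p0) → 88.1064
  f7: (p3, p7, p6) → 70.5632
  f8: (p3, p7, p5) → 23.7293
  f9: (p1, p4, p6) → 54.5259
  f10: (p1, p4, p5) → 55.1368
  f11: (p1, p3, p6) → 68.5296
  f12: (p1, p3, p5) → 30.2027
Σ area = 801.286

Check V−E+F: 8 − 18 + 12 = 2.


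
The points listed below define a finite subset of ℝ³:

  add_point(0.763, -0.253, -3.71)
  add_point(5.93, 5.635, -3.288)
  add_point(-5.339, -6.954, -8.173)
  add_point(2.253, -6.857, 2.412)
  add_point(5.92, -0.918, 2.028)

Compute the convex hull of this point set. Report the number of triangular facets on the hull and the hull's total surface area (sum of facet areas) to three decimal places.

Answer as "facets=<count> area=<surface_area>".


Hull vertices (5/5): indices [0, 1, 2, 3, 4].

Triangle areas on the boundary:
  f1: (p0, p1, p2) → 15.5826
  f2: (p0, p3, p2) → 45.9376
  f3: (p4, p1, p2) → 68.5880
  f4: (p4, p3, p2) → 43.8723
  f5: (p4, p0, p1) → 27.6481
  f6: (p4, p0, p3) → 26.3027
Σ area = 227.931

Euler: V−E+F = 5−9+6 = 2.

facets=6 area=227.931


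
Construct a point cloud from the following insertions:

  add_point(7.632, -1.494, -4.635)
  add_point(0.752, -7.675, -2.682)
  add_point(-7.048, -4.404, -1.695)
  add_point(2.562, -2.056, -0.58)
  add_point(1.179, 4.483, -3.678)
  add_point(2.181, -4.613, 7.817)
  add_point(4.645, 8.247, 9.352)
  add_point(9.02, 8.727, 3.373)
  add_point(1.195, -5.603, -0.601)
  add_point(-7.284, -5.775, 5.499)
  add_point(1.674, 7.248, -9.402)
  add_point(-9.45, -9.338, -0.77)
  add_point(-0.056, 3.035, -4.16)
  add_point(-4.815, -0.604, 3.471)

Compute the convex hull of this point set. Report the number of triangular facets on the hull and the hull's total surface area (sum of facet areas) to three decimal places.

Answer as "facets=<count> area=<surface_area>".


10 of the 14 inputs are extreme points: [0, 1, 2, 5, 6, 7, 9, 10, 11, 13].

Triangle areas on the boundary:
  f1: (p6, p10, p7) → 50.4862
  f2: (p0, p10, p7) → 72.6618
  f3: (p13, p6, p10) → 113.4703
  f4: (p1, p10, p11) → 82.8804
  f5: (p1, p0, p10) → 53.6919
  f6: (p5, p6, p7) → 48.7845
  f7: (p5, p0, p7) → 85.9262
  f8: (p5, p1, p0) → 51.9650
  f9: (p5, p1, p11) → 57.9700
  f10: (p2, p10, p11) → 16.4160
  f11: (p2, p13, p10) → 54.6233
  f12: (p9, p5, p11) → 31.3248
  f13: (p9, p2, p11) → 19.1515
  f14: (p9, p2, p13) → 19.2881
  f15: (p9, p13, p6) → 32.4317
  f16: (p9, p5, p6) → 61.2171
Σ area = 852.289

Euler: V−E+F = 10−24+16 = 2.

facets=16 area=852.289


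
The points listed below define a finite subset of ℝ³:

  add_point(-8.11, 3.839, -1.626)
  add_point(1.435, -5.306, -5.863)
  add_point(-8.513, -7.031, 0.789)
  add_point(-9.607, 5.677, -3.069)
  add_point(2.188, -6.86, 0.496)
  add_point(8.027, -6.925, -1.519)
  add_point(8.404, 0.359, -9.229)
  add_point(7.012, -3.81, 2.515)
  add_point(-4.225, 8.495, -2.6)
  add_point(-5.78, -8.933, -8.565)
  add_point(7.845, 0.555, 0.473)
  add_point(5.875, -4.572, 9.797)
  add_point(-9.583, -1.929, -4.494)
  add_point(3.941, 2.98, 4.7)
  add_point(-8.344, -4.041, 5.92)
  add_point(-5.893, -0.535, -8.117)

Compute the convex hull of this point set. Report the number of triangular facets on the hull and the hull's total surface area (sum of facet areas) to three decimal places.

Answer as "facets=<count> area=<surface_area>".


facets=22 area=993.995

Hull vertices (13/16): indices [2, 3, 4, 5, 6, 8, 9, 10, 11, 12, 13, 14, 15].

Facet areas (half cross-product norm):
  f1: (p15, p9, p6) → 60.3623
  f2: (p13, p14, p11) → 63.7169
  f3: (p5, p9, p6) → 81.1329
  f4: (p12, p14, p3) → 41.3878
  f5: (p12, p15, p3) → 20.5494
  f6: (p12, p15, p9) → 21.9986
  f7: (p2, p14, p11) → 42.5669
  f8: (p2, p12, p9) → 31.9262
  f9: (p2, p12, p14) → 21.2102
  f10: (p8, p15, p3) → 26.8835
  f11: (p8, p15, p6) → 75.8720
  f12: (p8, p14, p3) → 39.6780
  f13: (p8, p13, p14) → 83.0023
  f14: (p10, p13, p11) → 28.9990
  f15: (p10, p5, p6) → 36.1512
  f16: (p10, p5, p11) → 40.7539
  f17: (p10, p8, p6) → 70.9755
  f18: (p10, p8, p13) → 37.6042
  f19: (p4, p5, p11) → 31.6723
  f20: (p4, p2, p11) → 51.7120
  f21: (p4, p5, p9) → 35.1000
  f22: (p4, p2, p9) → 50.7393
Σ area = 993.995

Euler characteristic 13−33+22 = 2 ✓


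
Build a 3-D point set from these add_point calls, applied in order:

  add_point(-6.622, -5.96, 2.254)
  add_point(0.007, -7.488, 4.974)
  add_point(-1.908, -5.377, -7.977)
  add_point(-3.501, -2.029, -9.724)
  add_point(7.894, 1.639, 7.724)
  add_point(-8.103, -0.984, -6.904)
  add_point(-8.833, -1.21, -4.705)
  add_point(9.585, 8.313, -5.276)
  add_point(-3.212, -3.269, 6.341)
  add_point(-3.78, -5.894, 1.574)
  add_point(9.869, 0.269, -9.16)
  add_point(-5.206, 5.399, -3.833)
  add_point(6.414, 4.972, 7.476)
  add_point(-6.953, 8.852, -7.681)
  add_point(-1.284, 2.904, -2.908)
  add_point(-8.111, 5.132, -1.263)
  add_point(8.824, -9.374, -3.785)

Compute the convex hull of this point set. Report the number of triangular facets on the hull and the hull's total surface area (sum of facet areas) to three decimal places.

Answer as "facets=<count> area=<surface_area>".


14 of the 17 inputs are extreme points: [0, 1, 2, 3, 4, 5, 6, 7, 8, 10, 12, 13, 15, 16].

Facet areas (half cross-product norm):
  f1: (p16, p4, p10) → 85.7738
  f2: (p3, p13, p10) → 78.0921
  f3: (p15, p13, p6) → 27.1984
  f4: (p7, p13, p10) → 74.7170
  f5: (p7, p4, p10) → 65.7212
  f6: (p1, p16, p4) → 76.4691
  f7: (p5, p13, p6) → 11.3137
  f8: (p5, p3, p13) → 27.2689
  f9: (p2, p16, p10) → 62.8543
  f10: (p2, p3, p10) → 26.8518
  f11: (p2, p5, p3) → 10.8727
  f12: (p12, p15, p13) → 60.4362
  f13: (p12, p7, p13) → 112.9121
  f14: (p12, p7, p4) → 24.3098
  f15: (p8, p12, p15) → 78.2411
  f16: (p8, p1, p4) → 32.8326
  f17: (p8, p12, p4) → 22.3337
  f18: (p0, p15, p6) → 31.5020
  f19: (p0, p8, p15) → 34.5957
  f20: (p0, p8, p1) → 16.0680
  f21: (p0, p5, p6) → 6.9517
  f22: (p0, p2, p5) → 38.9541
  f23: (p0, p2, p16) → 68.7280
  f24: (p0, p1, p16) → 42.0571
Σ area = 1117.055

Euler characteristic 14−36+24 = 2 ✓

facets=24 area=1117.055


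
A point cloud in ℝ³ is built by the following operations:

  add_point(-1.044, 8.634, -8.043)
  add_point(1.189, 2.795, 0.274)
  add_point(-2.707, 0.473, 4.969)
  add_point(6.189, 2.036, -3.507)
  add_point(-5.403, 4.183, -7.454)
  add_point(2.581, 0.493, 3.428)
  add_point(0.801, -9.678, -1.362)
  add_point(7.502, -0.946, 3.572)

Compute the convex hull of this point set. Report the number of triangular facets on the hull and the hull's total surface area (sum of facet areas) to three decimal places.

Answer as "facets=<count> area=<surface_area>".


facets=10 area=448.093

Points on the hull: [0, 2, 3, 4, 5, 6, 7] (7 of 8).

Triangle areas on the boundary:
  f1: (p2, p6, p4) → 81.0286
  f2: (p2, p6, p7) → 57.7225
  f3: (p3, p6, p7) → 46.1598
  f4: (p0, p3, p7) → 28.7871
  f5: (p0, p2, p4) → 40.9915
  f6: (p0, p6, p4) → 47.4915
  f7: (p0, p3, p6) → 66.2998
  f8: (p5, p2, p7) → 5.7868
  f9: (p5, p0, p7) → 33.8274
  f10: (p5, p0, p2) → 39.9986
Σ area = 448.093

Euler: V−E+F = 7−15+10 = 2.


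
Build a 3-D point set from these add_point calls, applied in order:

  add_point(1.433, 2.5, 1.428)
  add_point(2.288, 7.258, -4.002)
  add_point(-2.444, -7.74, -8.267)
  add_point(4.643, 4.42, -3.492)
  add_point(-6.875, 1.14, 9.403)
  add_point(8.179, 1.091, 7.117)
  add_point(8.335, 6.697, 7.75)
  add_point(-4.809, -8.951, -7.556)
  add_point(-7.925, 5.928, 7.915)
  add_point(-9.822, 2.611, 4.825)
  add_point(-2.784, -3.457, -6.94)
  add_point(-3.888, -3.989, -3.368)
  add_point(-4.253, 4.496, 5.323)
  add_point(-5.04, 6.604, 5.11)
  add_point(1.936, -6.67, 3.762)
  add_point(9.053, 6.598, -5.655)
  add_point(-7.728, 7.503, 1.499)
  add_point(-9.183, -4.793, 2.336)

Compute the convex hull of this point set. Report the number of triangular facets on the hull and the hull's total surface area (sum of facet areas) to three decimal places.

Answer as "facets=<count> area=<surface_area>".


Extreme-point indices: [1, 2, 4, 5, 6, 7, 8, 9, 10, 14, 15, 16, 17] — 13 of 18 on the boundary.

Area of each hull facet:
  f1: (p16, p7, p9) → 55.3765
  f2: (p17, p7, p9) → 34.8565
  f3: (p17, p4, p9) → 22.0893
  f4: (p8, p4, p9) → 11.6980
  f5: (p8, p16, p9) → 14.5990
  f6: (p14, p5, p4) → 67.5035
  f7: (p14, p17, p4) → 52.6363
  f8: (p14, p17, p7) → 62.3587
  f9: (p14, p2, p7) → 17.5986
  f10: (p14, p5, p15) → 73.1868
  f11: (p14, p2, p15) → 108.8956
  f12: (p10, p16, p7) → 33.2062
  f13: (p10, p2, p7) → 5.9403
  f14: (p10, p2, p15) → 28.5075
  f15: (p6, p5, p4) → 42.9668
  f16: (p6, p8, p4) → 41.1746
  f17: (p6, p5, p15) → 37.6187
  f18: (p6, p8, p16) → 53.7278
  f19: (p1, p10, p15) → 41.2258
  f20: (p1, p10, p16) → 67.9386
  f21: (p1, p6, p15) → 44.9592
  f22: (p1, p6, p16) → 75.5735
Σ area = 993.638

Check V−E+F: 13 − 33 + 22 = 2.

facets=22 area=993.638


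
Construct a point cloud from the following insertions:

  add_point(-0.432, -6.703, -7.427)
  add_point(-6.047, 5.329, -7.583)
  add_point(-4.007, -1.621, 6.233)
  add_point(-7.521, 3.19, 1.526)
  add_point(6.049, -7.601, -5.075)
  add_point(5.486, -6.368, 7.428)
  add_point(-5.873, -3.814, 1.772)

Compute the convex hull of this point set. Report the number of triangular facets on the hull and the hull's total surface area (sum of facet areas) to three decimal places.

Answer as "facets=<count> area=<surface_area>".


Points on the hull: [0, 1, 2, 3, 4, 5, 6] (7 of 7).

Per-facet area ½‖(b−a)×(c−a)‖:
  f1: (p5, p1, p3) → 76.6038
  f2: (p5, p1, p4) → 112.3659
  f3: (p0, p1, p4) → 39.5648
  f4: (p0, p5, p4) → 41.9469
  f5: (p6, p0, p5) → 71.1364
  f6: (p6, p1, p3) → 33.2854
  f7: (p6, p0, p1) → 66.2041
  f8: (p2, p5, p3) → 26.2430
  f9: (p2, p6, p3) → 18.2763
  f10: (p2, p6, p5) → 27.6426
Σ area = 513.269

Euler: V−E+F = 7−15+10 = 2.

facets=10 area=513.269
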